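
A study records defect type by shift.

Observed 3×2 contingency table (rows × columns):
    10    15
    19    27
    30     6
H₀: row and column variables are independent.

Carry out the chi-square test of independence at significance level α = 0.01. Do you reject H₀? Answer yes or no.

Row totals [25, 46, 36], col totals [59, 48], n=107
χ² = (10−13.79)²/13.79 + (15−11.21)²/11.21 + (19−25.36)²/25.36 + (27−20.64)²/20.64 + (30−19.85)²/19.85 + (6−16.15)²/16.15 = 17.4448
df = 2
p-value (upper-tail) = 0.00016
At α=0.01: p < α → reject H₀

reject H₀: yes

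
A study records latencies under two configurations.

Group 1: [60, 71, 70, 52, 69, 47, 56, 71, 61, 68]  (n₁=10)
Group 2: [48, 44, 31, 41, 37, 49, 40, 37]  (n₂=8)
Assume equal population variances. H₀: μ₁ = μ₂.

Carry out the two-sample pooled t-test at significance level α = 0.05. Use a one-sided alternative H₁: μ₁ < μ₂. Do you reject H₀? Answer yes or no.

reject H₀: no

x̄₁=62.500, s₁=8.657, n₁=10
x̄₂=40.875, s₂=6.034, n₂=8
s_p² = [9·8.657² + 7·6.034²]/16 = 58.0859
SE = √(s_p²·(1/10+1/8)) = 3.6152
t = (62.500−40.875)/3.6152 = 5.9818
df = 16
p-value (one-sided, H₁ less) = 0.99999
At α=0.05: p ≥ α → fail to reject H₀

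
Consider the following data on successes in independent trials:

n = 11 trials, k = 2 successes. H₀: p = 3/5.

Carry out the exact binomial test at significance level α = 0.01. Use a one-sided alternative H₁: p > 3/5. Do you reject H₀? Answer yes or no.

Exact binomial: n=11, k=2, p₀=3/5=0.6000
P(X≥2) from Σ C(n,i)·p₀^i·(1−p₀)^(n−i)
p-value (one-sided, H₁ greater) = 0.99927
At α=0.01: p ≥ α → fail to reject H₀

reject H₀: no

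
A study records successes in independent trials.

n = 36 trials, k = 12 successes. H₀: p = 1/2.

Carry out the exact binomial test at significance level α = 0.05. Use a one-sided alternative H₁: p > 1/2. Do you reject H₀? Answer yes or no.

reject H₀: no

Exact binomial: n=36, k=12, p₀=1/2=0.5000
P(X≥12) from Σ C(n,i)·p₀^i·(1−p₀)^(n−i)
p-value (one-sided, H₁ greater) = 0.98559
At α=0.05: p ≥ α → fail to reject H₀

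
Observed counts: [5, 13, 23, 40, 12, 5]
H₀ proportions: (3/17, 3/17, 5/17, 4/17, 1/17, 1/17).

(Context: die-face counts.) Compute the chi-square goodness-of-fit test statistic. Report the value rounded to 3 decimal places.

n = 98; E_i = n·p_i = [17.29, 17.29, 28.82, 23.06, 5.76, 5.76]
χ² = (5−17.29)²/17.29 + (13−17.29)²/17.29 + (23−28.82)²/28.82 + (40−23.06)²/23.06 + (12−5.76)²/5.76 + (5−5.76)²/5.76 = 30.2748
df = 5

test statistic = 30.275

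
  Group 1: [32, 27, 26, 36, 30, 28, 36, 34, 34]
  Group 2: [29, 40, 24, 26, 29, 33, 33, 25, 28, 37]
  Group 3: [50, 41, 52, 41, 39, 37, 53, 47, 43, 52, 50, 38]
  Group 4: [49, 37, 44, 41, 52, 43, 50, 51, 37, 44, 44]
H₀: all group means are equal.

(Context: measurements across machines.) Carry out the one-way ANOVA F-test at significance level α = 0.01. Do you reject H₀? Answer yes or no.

reject H₀: yes

Group means [31.44, 30.40, 45.25, 44.73], grand mean 38.619
SSB = Σnᵢ(x̄ᵢ−x̄)² = 2076.851; SSW = ΣΣ(x−x̄ᵢ)² = 1043.054
MSB = 2076.851/3 = 692.2836; MSW = 1043.054/38 = 27.4488
F = MSB/MSW = 25.2209
df = (3, 38)
p-value (upper-tail) = 0.00000
At α=0.01: p < α → reject H₀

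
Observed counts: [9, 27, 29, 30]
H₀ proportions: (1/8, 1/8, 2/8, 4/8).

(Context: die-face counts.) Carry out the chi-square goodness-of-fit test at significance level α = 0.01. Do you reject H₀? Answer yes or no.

n = 95; E_i = n·p_i = [11.88, 11.88, 23.75, 47.50]
χ² = (9−11.88)²/11.88 + (27−11.88)²/11.88 + (29−23.75)²/23.75 + (30−47.50)²/47.50 = 27.5684
df = 3
p-value (upper-tail) = 0.00000
At α=0.01: p < α → reject H₀

reject H₀: yes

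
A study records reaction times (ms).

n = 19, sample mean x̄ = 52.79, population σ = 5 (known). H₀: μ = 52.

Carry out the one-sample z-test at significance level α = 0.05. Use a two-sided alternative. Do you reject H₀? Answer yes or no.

reject H₀: no

SE = σ/√n = 5/√19 = 1.1471
z = (x̄−μ₀)/SE = (52.79−52)/1.1471 = 0.6887
p-value (two-sided) = 0.49101
At α=0.05: p ≥ α → fail to reject H₀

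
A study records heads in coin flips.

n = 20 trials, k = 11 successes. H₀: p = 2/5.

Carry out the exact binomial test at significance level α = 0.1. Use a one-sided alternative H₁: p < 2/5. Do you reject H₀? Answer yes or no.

reject H₀: no

Exact binomial: n=20, k=11, p₀=2/5=0.4000
P(X≤11) from Σ C(n,i)·p₀^i·(1−p₀)^(n−i)
p-value (one-sided, H₁ less) = 0.94347
At α=0.1: p ≥ α → fail to reject H₀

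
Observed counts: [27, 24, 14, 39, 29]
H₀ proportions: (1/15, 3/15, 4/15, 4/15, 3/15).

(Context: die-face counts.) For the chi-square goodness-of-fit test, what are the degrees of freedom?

degrees of freedom = 4

df = k − 1 = 5 − 1 = 4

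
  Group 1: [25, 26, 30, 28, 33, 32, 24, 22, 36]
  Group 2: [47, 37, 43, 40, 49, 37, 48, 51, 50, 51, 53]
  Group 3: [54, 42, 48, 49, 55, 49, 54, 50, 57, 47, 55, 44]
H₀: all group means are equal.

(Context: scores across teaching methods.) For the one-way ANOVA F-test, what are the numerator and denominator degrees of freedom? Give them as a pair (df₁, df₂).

k = 3 groups, N = 32 total
df = (k−1, N−k) = (3−1, 32−3) = (2, 29)

degrees of freedom = [2, 29]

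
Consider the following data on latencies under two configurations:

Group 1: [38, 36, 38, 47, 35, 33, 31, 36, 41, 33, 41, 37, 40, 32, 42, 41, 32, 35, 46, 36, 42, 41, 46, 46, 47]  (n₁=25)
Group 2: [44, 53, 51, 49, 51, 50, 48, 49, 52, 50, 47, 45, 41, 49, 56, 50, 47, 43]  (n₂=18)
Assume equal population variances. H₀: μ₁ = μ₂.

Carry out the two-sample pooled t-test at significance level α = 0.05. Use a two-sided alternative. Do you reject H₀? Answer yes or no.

x̄₁=38.880, s₁=5.036, n₁=25
x̄₂=48.611, s₂=3.696, n₂=18
s_p² = [24·5.036² + 17·3.696²]/41 = 20.5102
SE = √(s_p²·(1/25+1/18)) = 1.4000
t = (38.880−48.611)/1.4000 = -6.9510
df = 41
p-value (two-sided) = 0.00000
At α=0.05: p < α → reject H₀

reject H₀: yes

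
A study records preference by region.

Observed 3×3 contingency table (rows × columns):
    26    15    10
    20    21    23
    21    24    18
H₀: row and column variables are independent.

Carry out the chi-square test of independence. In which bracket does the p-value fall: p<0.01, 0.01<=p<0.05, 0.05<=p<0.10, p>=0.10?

Row totals [51, 64, 63], col totals [67, 60, 51], n=178
χ² = (26−19.20)²/19.20 + (15−17.19)²/17.19 + (10−14.61)²/14.61 + (20−24.09)²/24.09 + (21−21.57)²/21.57 + (23−18.34)²/18.34 + (21−23.71)²/23.71 + (24−21.24)²/21.24 + (18−18.05)²/18.05 = 6.7120
df = 4
p-value (upper-tail) = 0.15191
→ bracket: p>=0.10

p-value bracket: p>=0.10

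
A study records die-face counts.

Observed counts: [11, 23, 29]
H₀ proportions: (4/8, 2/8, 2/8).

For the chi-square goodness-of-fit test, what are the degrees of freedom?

df = k − 1 = 3 − 1 = 2

degrees of freedom = 2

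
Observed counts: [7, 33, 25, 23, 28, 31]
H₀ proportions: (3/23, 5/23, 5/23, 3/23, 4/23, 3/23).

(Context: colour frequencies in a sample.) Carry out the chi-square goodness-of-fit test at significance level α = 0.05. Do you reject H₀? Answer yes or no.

n = 147; E_i = n·p_i = [19.17, 31.96, 31.96, 19.17, 25.57, 19.17]
χ² = (7−19.17)²/19.17 + (33−31.96)²/31.96 + (25−31.96)²/31.96 + (23−19.17)²/19.17 + (28−25.57)²/25.57 + (31−19.17)²/19.17 = 17.5673
df = 5
p-value (upper-tail) = 0.00354
At α=0.05: p < α → reject H₀

reject H₀: yes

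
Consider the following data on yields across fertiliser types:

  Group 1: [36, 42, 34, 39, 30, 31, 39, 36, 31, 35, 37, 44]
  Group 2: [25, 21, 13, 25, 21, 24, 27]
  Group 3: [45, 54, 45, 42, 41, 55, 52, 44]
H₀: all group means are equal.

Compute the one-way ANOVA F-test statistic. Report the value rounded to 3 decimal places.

Group means [36.17, 22.29, 47.25], grand mean 35.852
SSB = Σnᵢ(x̄ᵢ−x̄)² = 2328.812; SSW = ΣΣ(x−x̄ᵢ)² = 554.595
MSB = 2328.812/2 = 1164.4061; MSW = 554.595/24 = 23.1081
F = MSB/MSW = 50.3894
df = (2, 24)

test statistic = 50.389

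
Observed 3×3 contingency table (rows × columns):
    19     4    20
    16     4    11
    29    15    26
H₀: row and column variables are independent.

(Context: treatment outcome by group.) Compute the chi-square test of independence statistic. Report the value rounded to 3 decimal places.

test statistic = 3.946

Row totals [43, 31, 70], col totals [64, 23, 57], n=144
χ² = (19−19.11)²/19.11 + (4−6.87)²/6.87 + (20−17.02)²/17.02 + (16−13.78)²/13.78 + (4−4.95)²/4.95 + (11−12.27)²/12.27 + (29−31.11)²/31.11 + (15−11.18)²/11.18 + (26−27.71)²/27.71 = 3.9460
df = 4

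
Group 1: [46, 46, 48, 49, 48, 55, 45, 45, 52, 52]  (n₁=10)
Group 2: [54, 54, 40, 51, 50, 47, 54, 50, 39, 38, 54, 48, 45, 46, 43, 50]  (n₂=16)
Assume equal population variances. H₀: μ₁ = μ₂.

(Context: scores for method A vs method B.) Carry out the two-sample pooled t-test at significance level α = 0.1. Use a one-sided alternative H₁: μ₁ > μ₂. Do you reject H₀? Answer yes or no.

reject H₀: no

x̄₁=48.600, s₁=3.406, n₁=10
x̄₂=47.688, s₂=5.462, n₂=16
s_p² = [9·3.406² + 15·5.462²]/24 = 22.9932
SE = √(s_p²·(1/10+1/16)) = 1.9330
t = (48.600−47.688)/1.9330 = 0.4721
df = 24
p-value (one-sided, H₁ greater) = 0.32057
At α=0.1: p ≥ α → fail to reject H₀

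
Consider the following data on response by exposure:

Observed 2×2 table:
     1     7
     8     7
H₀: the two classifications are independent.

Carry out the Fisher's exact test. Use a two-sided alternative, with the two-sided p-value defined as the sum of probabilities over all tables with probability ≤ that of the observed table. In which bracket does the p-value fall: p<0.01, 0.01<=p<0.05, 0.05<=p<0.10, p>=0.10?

p-value bracket: 0.05<=p<0.10

Margins: r₁=8, r₂=15, c₁=9, c₂=14, n=23
p_obs = C(8,1)·C(15,8)/C(23,9); sum pmf over tables with pmf ≤ p_obs
p-value (two-sided) = 0.08576
→ bracket: 0.05<=p<0.10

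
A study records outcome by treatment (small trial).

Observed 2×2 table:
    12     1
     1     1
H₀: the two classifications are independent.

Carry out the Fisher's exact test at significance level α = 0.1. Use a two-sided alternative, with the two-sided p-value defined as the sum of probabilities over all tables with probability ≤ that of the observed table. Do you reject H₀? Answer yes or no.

Margins: r₁=13, r₂=2, c₁=13, c₂=2, n=15
p_obs = C(13,12)·C(2,1)/C(15,13); sum pmf over tables with pmf ≤ p_obs
p-value (two-sided) = 0.25714
At α=0.1: p ≥ α → fail to reject H₀

reject H₀: no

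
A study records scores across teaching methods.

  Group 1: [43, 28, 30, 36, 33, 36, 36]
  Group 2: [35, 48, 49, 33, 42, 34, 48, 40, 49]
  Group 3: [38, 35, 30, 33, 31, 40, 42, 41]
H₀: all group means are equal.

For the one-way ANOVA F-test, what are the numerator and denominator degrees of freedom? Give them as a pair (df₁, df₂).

degrees of freedom = [2, 21]

k = 3 groups, N = 24 total
df = (k−1, N−k) = (3−1, 24−3) = (2, 21)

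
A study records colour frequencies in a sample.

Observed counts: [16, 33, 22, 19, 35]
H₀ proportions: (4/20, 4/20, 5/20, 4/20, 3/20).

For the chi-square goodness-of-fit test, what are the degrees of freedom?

degrees of freedom = 4

df = k − 1 = 5 − 1 = 4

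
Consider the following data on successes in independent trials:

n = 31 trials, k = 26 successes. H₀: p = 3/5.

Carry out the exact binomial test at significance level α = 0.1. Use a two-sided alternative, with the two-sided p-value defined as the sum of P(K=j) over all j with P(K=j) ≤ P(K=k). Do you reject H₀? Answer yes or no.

reject H₀: yes

Exact binomial: n=31, k=26, p₀=3/5=0.6000
P(X=j) = C(n,j)·p₀^j·(1−p₀)^(n−j); p = Σ P(X=j) over j with P(X=j) ≤ P(X=26)
p-value (two-sided) = 0.00565
At α=0.1: p < α → reject H₀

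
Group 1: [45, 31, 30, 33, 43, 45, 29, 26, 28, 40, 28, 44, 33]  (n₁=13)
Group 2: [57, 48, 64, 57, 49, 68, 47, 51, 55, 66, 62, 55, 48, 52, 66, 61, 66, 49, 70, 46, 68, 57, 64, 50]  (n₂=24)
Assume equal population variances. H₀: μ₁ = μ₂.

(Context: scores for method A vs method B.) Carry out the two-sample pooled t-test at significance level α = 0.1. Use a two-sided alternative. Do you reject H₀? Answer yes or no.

x̄₁=35.000, s₁=7.269, n₁=13
x̄₂=57.333, s₂=7.856, n₂=24
s_p² = [12·7.269² + 23·7.856²]/35 = 58.6667
SE = √(s_p²·(1/13+1/24)) = 2.6377
t = (35.000−57.333)/2.6377 = -8.4671
df = 35
p-value (two-sided) = 0.00000
At α=0.1: p < α → reject H₀

reject H₀: yes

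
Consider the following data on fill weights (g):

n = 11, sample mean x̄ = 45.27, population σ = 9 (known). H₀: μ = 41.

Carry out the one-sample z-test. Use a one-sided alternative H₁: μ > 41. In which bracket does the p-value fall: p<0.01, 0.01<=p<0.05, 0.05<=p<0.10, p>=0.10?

SE = σ/√n = 9/√11 = 2.7136
z = (x̄−μ₀)/SE = (45.27−41)/2.7136 = 1.5736
p-value (one-sided, H₁ greater) = 0.05780
→ bracket: 0.05<=p<0.10

p-value bracket: 0.05<=p<0.10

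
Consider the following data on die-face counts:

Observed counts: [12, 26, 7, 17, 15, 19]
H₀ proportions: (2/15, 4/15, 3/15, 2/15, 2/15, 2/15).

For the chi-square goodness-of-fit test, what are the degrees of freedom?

degrees of freedom = 5

df = k − 1 = 6 − 1 = 5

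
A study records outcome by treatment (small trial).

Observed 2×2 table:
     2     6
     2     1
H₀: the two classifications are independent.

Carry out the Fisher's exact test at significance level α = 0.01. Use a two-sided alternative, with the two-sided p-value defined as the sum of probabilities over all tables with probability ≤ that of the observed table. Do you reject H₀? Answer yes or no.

reject H₀: no

Margins: r₁=8, r₂=3, c₁=4, c₂=7, n=11
p_obs = C(8,2)·C(3,2)/C(11,4); sum pmf over tables with pmf ≤ p_obs
p-value (two-sided) = 0.49091
At α=0.01: p ≥ α → fail to reject H₀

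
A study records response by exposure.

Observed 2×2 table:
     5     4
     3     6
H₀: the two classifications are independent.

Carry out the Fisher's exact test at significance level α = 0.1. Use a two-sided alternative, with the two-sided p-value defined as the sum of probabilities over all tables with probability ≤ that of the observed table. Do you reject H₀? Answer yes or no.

reject H₀: no

Margins: r₁=9, r₂=9, c₁=8, c₂=10, n=18
p_obs = C(9,5)·C(9,3)/C(18,8); sum pmf over tables with pmf ≤ p_obs
p-value (two-sided) = 0.63719
At α=0.1: p ≥ α → fail to reject H₀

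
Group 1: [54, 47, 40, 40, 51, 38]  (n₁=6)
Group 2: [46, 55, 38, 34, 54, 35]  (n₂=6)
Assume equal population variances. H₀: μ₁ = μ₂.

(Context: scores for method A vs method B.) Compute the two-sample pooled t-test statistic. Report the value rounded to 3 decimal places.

x̄₁=45.000, s₁=6.633, n₁=6
x̄₂=43.667, s₂=9.395, n₂=6
s_p² = [5·6.633² + 5·9.395²]/10 = 66.1333
SE = √(s_p²·(1/6+1/6)) = 4.6952
t = (45.000−43.667)/4.6952 = 0.2840
df = 10

test statistic = 0.284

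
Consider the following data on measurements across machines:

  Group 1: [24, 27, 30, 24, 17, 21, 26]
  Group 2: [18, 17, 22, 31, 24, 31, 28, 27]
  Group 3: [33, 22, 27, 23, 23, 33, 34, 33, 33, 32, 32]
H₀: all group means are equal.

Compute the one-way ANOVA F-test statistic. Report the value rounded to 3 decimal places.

Group means [24.14, 24.75, 29.55], grand mean 26.615
SSB = Σnᵢ(x̄ᵢ−x̄)² = 165.069; SSW = ΣΣ(x−x̄ᵢ)² = 543.084
MSB = 165.069/2 = 82.5347; MSW = 543.084/23 = 23.6124
F = MSB/MSW = 3.4954
df = (2, 23)

test statistic = 3.495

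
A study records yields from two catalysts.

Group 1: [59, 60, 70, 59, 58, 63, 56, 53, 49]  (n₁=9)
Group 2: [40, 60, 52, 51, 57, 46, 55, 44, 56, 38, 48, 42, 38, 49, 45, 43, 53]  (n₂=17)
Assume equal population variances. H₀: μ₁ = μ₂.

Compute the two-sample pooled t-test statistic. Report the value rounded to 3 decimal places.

test statistic = 3.896

x̄₁=58.556, s₁=5.940, n₁=9
x̄₂=48.059, s₂=6.814, n₂=17
s_p² = [8·5.940² + 16·6.814²]/24 = 42.7151
SE = √(s_p²·(1/9+1/17)) = 2.6942
t = (58.556−48.059)/2.6942 = 3.8960
df = 24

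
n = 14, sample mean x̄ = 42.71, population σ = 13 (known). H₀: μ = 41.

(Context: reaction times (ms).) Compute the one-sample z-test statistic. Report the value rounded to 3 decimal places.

test statistic = 0.492

SE = σ/√n = 13/√14 = 3.4744
z = (x̄−μ₀)/SE = (42.71−41)/3.4744 = 0.4922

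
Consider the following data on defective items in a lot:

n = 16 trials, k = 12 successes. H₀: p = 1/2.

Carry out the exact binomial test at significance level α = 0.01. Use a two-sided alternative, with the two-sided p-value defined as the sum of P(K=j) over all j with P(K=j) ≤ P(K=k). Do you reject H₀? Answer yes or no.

reject H₀: no

Exact binomial: n=16, k=12, p₀=1/2=0.5000
P(X=j) = C(n,j)·p₀^j·(1−p₀)^(n−j); p = Σ P(X=j) over j with P(X=j) ≤ P(X=12)
p-value (two-sided) = 0.07681
At α=0.01: p ≥ α → fail to reject H₀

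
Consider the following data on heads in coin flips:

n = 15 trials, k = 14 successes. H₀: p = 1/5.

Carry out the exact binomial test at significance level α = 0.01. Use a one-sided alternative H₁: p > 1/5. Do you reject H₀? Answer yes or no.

Exact binomial: n=15, k=14, p₀=1/5=0.2000
P(X≥14) from Σ C(n,i)·p₀^i·(1−p₀)^(n−i)
p-value (one-sided, H₁ greater) = 0.00000
At α=0.01: p < α → reject H₀

reject H₀: yes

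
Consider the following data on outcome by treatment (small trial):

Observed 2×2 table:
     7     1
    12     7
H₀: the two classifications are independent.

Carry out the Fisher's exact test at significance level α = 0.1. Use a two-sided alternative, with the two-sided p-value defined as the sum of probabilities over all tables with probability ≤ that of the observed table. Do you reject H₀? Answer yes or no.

reject H₀: no

Margins: r₁=8, r₂=19, c₁=19, c₂=8, n=27
p_obs = C(8,7)·C(19,12)/C(27,19); sum pmf over tables with pmf ≤ p_obs
p-value (two-sided) = 0.36450
At α=0.1: p ≥ α → fail to reject H₀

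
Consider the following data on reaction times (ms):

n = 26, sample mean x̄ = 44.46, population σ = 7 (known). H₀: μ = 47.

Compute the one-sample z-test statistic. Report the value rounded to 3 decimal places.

SE = σ/√n = 7/√26 = 1.3728
z = (x̄−μ₀)/SE = (44.46−47)/1.3728 = -1.8502

test statistic = -1.850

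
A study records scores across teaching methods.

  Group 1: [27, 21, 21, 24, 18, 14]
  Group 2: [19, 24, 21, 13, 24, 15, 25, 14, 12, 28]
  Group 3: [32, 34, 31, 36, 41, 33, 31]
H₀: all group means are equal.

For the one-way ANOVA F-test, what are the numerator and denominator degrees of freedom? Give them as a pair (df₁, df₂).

degrees of freedom = [2, 20]

k = 3 groups, N = 23 total
df = (k−1, N−k) = (3−1, 23−3) = (2, 20)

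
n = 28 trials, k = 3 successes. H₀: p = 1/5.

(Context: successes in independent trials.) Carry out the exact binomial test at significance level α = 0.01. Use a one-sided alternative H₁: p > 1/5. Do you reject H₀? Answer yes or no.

Exact binomial: n=28, k=3, p₀=1/5=0.2000
P(X≥3) from Σ C(n,i)·p₀^i·(1−p₀)^(n−i)
p-value (one-sided, H₁ greater) = 0.93883
At α=0.01: p ≥ α → fail to reject H₀

reject H₀: no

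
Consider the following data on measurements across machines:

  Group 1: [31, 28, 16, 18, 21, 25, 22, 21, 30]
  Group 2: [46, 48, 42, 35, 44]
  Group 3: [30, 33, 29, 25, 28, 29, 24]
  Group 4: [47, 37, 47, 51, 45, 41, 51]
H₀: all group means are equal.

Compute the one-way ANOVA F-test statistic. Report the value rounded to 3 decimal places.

test statistic = 38.110

Group means [23.56, 43.00, 28.29, 45.57], grand mean 33.714
SSB = Σnᵢ(x̄ᵢ−x̄)² = 2550.349; SSW = ΣΣ(x−x̄ᵢ)² = 535.365
MSB = 2550.349/3 = 850.1164; MSW = 535.365/24 = 22.3069
F = MSB/MSW = 38.1101
df = (3, 24)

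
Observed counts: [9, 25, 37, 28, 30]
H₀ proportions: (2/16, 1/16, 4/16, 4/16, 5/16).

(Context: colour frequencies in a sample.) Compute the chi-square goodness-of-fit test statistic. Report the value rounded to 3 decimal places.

n = 129; E_i = n·p_i = [16.12, 8.06, 32.25, 32.25, 40.31]
χ² = (9−16.12)²/16.12 + (25−8.06)²/8.06 + (37−32.25)²/32.25 + (28−32.25)²/32.25 + (30−40.31)²/40.31 = 42.6279
df = 4

test statistic = 42.628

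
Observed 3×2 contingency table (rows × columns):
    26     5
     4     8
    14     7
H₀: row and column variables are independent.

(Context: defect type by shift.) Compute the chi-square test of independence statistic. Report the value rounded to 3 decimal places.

Row totals [31, 12, 21], col totals [44, 20], n=64
χ² = (26−21.31)²/21.31 + (5−9.69)²/9.69 + (4−8.25)²/8.25 + (8−3.75)²/3.75 + (14−14.44)²/14.44 + (7−6.56)²/6.56 = 10.3476
df = 2

test statistic = 10.348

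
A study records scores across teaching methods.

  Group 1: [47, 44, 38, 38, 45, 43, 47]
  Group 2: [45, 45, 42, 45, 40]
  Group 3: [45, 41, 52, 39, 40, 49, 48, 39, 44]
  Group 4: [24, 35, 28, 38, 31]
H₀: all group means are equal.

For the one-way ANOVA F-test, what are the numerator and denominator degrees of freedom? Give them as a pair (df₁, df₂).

k = 4 groups, N = 26 total
df = (k−1, N−k) = (4−1, 26−4) = (3, 22)

degrees of freedom = [3, 22]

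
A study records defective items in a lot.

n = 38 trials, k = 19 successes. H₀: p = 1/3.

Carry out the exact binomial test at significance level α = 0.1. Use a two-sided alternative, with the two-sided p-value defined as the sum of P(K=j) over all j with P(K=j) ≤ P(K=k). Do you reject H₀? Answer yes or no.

reject H₀: yes

Exact binomial: n=38, k=19, p₀=1/3=0.3333
P(X=j) = C(n,j)·p₀^j·(1−p₀)^(n−j); p = Σ P(X=j) over j with P(X=j) ≤ P(X=19)
p-value (two-sided) = 0.03780
At α=0.1: p < α → reject H₀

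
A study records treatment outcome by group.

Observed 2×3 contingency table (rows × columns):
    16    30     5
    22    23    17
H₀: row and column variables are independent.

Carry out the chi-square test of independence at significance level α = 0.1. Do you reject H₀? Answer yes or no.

Row totals [51, 62], col totals [38, 53, 22], n=113
χ² = (16−17.15)²/17.15 + (30−23.92)²/23.92 + (5−9.93)²/9.93 + (22−20.85)²/20.85 + (23−29.08)²/29.08 + (17−12.07)²/12.07 = 7.4168
df = 2
p-value (upper-tail) = 0.02452
At α=0.1: p < α → reject H₀

reject H₀: yes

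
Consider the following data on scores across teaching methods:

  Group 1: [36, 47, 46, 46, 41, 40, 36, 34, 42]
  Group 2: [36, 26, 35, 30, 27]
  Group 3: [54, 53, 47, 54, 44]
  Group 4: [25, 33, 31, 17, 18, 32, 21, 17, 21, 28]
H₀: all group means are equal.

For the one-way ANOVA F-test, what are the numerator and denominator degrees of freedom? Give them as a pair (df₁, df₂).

degrees of freedom = [3, 25]

k = 4 groups, N = 29 total
df = (k−1, N−k) = (4−1, 29−4) = (3, 25)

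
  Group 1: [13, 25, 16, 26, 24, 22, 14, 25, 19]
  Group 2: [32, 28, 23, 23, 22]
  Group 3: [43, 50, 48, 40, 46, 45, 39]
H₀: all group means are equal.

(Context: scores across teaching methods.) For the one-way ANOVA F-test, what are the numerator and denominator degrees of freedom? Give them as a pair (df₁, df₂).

k = 3 groups, N = 21 total
df = (k−1, N−k) = (3−1, 21−3) = (2, 18)

degrees of freedom = [2, 18]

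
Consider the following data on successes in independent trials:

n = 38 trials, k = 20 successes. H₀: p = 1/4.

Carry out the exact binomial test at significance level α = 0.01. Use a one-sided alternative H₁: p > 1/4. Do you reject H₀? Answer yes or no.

Exact binomial: n=38, k=20, p₀=1/4=0.2500
P(X≥20) from Σ C(n,i)·p₀^i·(1−p₀)^(n−i)
p-value (one-sided, H₁ greater) = 0.00024
At α=0.01: p < α → reject H₀

reject H₀: yes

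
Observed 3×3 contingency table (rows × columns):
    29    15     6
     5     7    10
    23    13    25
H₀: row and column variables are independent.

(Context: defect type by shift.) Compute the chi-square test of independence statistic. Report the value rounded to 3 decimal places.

Row totals [50, 22, 61], col totals [57, 35, 41], n=133
χ² = (29−21.43)²/21.43 + (15−13.16)²/13.16 + (6−15.41)²/15.41 + (5−9.43)²/9.43 + (7−5.79)²/5.79 + (10−6.78)²/6.78 + (23−26.14)²/26.14 + (13−16.05)²/16.05 + (25−18.80)²/18.80 = 15.5420
df = 4

test statistic = 15.542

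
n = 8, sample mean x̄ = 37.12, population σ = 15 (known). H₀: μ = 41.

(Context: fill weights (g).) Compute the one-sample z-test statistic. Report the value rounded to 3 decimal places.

test statistic = -0.732

SE = σ/√n = 15/√8 = 5.3033
z = (x̄−μ₀)/SE = (37.12−41)/5.3033 = -0.7316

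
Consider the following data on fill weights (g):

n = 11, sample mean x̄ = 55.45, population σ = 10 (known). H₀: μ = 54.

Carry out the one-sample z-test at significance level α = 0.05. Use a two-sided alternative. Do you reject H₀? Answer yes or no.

reject H₀: no

SE = σ/√n = 10/√11 = 3.0151
z = (x̄−μ₀)/SE = (55.45−54)/3.0151 = 0.4809
p-value (two-sided) = 0.63058
At α=0.05: p ≥ α → fail to reject H₀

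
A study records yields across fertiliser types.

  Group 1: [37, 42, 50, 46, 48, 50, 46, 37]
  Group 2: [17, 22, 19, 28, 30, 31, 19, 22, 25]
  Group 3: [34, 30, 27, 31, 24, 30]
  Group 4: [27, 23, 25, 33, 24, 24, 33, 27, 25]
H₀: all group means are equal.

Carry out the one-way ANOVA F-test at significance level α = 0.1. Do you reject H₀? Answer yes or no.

reject H₀: yes

Group means [44.50, 23.67, 29.33, 26.78], grand mean 30.812
SSB = Σnᵢ(x̄ᵢ−x̄)² = 2117.986; SSW = ΣΣ(x−x̄ᵢ)² = 576.889
MSB = 2117.986/3 = 705.9954; MSW = 576.889/28 = 20.6032
F = MSB/MSW = 34.2663
df = (3, 28)
p-value (upper-tail) = 0.00000
At α=0.1: p < α → reject H₀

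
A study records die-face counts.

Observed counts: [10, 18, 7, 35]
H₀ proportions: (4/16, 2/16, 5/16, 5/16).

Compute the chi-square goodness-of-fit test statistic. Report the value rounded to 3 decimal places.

test statistic = 30.983

n = 70; E_i = n·p_i = [17.50, 8.75, 21.88, 21.88]
χ² = (10−17.50)²/17.50 + (18−8.75)²/8.75 + (7−21.88)²/21.88 + (35−21.88)²/21.88 = 30.9829
df = 3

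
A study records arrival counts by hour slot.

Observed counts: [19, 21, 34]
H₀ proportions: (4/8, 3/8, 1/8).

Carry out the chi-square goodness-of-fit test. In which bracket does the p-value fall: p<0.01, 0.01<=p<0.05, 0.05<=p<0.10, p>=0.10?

p-value bracket: p<0.01

n = 74; E_i = n·p_i = [37.00, 27.75, 9.25]
χ² = (19−37.00)²/37.00 + (21−27.75)²/27.75 + (34−9.25)²/9.25 = 76.6216
df = 2
p-value (upper-tail) = 0.00000
→ bracket: p<0.01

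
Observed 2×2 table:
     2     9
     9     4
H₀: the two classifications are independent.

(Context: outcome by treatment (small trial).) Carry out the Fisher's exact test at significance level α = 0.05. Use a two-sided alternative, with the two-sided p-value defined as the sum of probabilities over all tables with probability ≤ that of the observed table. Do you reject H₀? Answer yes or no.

Margins: r₁=11, r₂=13, c₁=11, c₂=13, n=24
p_obs = C(11,2)·C(13,9)/C(24,11); sum pmf over tables with pmf ≤ p_obs
p-value (two-sided) = 0.01882
At α=0.05: p < α → reject H₀

reject H₀: yes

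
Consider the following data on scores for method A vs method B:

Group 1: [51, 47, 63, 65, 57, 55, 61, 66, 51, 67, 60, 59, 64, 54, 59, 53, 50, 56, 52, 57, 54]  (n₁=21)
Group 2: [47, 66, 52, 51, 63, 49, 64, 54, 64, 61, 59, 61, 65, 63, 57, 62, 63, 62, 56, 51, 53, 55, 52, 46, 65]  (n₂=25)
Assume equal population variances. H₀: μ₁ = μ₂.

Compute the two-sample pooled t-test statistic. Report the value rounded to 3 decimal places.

test statistic = -0.254

x̄₁=57.190, s₁=5.689, n₁=21
x̄₂=57.640, s₂=6.217, n₂=25
s_p² = [20·5.689² + 24·6.217²]/44 = 35.7954
SE = √(s_p²·(1/21+1/25)) = 1.7710
t = (57.190−57.640)/1.7710 = -0.2538
df = 44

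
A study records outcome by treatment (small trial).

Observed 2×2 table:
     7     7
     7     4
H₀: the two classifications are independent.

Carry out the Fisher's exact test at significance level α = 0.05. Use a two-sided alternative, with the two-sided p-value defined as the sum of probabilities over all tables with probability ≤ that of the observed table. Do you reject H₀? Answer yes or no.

Margins: r₁=14, r₂=11, c₁=14, c₂=11, n=25
p_obs = C(14,7)·C(11,7)/C(25,14); sum pmf over tables with pmf ≤ p_obs
p-value (two-sided) = 0.68875
At α=0.05: p ≥ α → fail to reject H₀

reject H₀: no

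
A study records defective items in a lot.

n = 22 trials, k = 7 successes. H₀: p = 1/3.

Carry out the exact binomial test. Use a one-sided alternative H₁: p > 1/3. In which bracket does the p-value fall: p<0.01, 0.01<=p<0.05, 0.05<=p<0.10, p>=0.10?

Exact binomial: n=22, k=7, p₀=1/3=0.3333
P(X≥7) from Σ C(n,i)·p₀^i·(1−p₀)^(n−i)
p-value (one-sided, H₁ greater) = 0.63803
→ bracket: p>=0.10

p-value bracket: p>=0.10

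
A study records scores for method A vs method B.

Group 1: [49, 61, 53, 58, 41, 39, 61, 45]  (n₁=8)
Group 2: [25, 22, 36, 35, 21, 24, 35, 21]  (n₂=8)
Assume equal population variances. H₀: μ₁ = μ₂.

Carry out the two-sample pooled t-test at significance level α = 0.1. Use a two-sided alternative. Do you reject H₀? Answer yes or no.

x̄₁=50.875, s₁=8.758, n₁=8
x̄₂=27.375, s₂=6.739, n₂=8
s_p² = [7·8.758² + 7·6.739²]/14 = 61.0536
SE = √(s_p²·(1/8+1/8)) = 3.9068
t = (50.875−27.375)/3.9068 = 6.0151
df = 14
p-value (two-sided) = 0.00003
At α=0.1: p < α → reject H₀

reject H₀: yes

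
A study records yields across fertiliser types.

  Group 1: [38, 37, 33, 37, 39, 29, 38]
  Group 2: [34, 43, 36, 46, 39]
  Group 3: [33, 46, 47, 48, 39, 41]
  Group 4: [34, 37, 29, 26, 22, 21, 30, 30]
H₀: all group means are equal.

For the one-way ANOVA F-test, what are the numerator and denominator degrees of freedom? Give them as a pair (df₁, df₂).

degrees of freedom = [3, 22]

k = 4 groups, N = 26 total
df = (k−1, N−k) = (4−1, 26−4) = (3, 22)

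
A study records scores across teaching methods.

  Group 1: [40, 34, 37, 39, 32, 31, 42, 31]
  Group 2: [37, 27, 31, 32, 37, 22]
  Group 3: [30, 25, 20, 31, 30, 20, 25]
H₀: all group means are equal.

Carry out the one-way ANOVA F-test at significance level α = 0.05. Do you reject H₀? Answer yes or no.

Group means [35.75, 31.00, 25.86], grand mean 31.095
SSB = Σnᵢ(x̄ᵢ−x̄)² = 365.452; SSW = ΣΣ(x−x̄ᵢ)² = 432.357
MSB = 365.452/2 = 182.7262; MSW = 432.357/18 = 24.0198
F = MSB/MSW = 7.6073
df = (2, 18)
p-value (upper-tail) = 0.00403
At α=0.05: p < α → reject H₀

reject H₀: yes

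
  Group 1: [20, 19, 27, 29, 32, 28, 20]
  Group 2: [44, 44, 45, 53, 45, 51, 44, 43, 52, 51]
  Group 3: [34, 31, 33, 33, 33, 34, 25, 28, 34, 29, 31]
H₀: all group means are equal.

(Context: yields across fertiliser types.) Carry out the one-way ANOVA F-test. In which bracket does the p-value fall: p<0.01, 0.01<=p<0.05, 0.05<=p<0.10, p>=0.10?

Group means [25.00, 47.20, 31.36], grand mean 35.429
SSB = Σnᵢ(x̄ᵢ−x̄)² = 2328.712; SSW = ΣΣ(x−x̄ᵢ)² = 394.145
MSB = 2328.712/2 = 1164.3558; MSW = 394.145/25 = 15.7658
F = MSB/MSW = 73.8532
df = (2, 25)
p-value (upper-tail) = 0.00000
→ bracket: p<0.01

p-value bracket: p<0.01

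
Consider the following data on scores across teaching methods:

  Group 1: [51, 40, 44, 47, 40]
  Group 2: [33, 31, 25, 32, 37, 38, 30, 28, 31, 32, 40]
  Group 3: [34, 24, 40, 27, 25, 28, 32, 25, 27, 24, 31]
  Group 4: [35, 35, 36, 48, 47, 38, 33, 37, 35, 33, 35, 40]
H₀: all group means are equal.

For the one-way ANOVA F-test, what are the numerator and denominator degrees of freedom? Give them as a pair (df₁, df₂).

degrees of freedom = [3, 35]

k = 4 groups, N = 39 total
df = (k−1, N−k) = (4−1, 39−4) = (3, 35)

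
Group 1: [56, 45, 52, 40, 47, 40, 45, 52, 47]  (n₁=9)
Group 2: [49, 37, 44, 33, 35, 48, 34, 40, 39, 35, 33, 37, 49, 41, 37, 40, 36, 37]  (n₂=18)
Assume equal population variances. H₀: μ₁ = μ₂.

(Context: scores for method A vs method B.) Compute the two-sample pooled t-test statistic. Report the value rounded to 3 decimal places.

x̄₁=47.111, s₁=5.442, n₁=9
x̄₂=39.111, s₂=5.234, n₂=18
s_p² = [8·5.442² + 17·5.234²]/25 = 28.1067
SE = √(s_p²·(1/9+1/18)) = 2.1644
t = (47.111−39.111)/2.1644 = 3.6962
df = 25

test statistic = 3.696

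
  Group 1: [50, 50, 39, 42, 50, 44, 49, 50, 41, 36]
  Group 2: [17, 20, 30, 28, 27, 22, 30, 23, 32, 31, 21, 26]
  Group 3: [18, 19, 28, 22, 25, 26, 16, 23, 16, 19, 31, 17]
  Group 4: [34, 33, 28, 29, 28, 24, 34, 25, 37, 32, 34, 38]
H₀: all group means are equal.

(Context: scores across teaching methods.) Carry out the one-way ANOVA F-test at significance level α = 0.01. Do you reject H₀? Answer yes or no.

Group means [45.10, 25.58, 21.67, 31.33], grand mean 30.304
SSB = Σnᵢ(x̄ᵢ−x̄)² = 3364.589; SSW = ΣΣ(x−x̄ᵢ)² = 1017.150
MSB = 3364.589/3 = 1121.5297; MSW = 1017.150/42 = 24.2179
F = MSB/MSW = 46.3100
df = (3, 42)
p-value (upper-tail) = 0.00000
At α=0.01: p < α → reject H₀

reject H₀: yes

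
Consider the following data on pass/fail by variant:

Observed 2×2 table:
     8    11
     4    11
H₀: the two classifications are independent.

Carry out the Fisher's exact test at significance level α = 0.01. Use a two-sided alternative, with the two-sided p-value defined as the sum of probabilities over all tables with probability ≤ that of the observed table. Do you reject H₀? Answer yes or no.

Margins: r₁=19, r₂=15, c₁=12, c₂=22, n=34
p_obs = C(19,8)·C(15,4)/C(34,12); sum pmf over tables with pmf ≤ p_obs
p-value (two-sided) = 0.47641
At α=0.01: p ≥ α → fail to reject H₀

reject H₀: no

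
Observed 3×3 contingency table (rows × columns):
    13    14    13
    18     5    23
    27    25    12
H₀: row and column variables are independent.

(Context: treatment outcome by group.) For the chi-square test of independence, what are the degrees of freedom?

degrees of freedom = 4

df = (r−1)(c−1) = (3−1)·(3−1) = 4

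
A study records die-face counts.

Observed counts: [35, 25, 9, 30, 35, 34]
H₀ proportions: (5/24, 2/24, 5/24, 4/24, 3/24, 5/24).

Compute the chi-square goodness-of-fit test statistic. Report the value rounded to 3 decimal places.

n = 168; E_i = n·p_i = [35.00, 14.00, 35.00, 28.00, 21.00, 35.00]
χ² = (35−35.00)²/35.00 + (25−14.00)²/14.00 + (9−35.00)²/35.00 + (30−28.00)²/28.00 + (35−21.00)²/21.00 + (34−35.00)²/35.00 = 37.4619
df = 5

test statistic = 37.462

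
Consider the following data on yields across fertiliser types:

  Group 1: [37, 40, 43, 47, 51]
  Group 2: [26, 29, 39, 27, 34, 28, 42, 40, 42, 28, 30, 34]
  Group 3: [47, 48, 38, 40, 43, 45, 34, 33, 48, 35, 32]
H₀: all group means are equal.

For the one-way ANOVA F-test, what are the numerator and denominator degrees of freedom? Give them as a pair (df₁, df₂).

k = 3 groups, N = 28 total
df = (k−1, N−k) = (3−1, 28−3) = (2, 25)

degrees of freedom = [2, 25]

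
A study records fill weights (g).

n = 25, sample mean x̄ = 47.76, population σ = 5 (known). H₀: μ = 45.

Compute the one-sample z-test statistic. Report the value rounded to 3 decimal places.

SE = σ/√n = 5/√25 = 1.0000
z = (x̄−μ₀)/SE = (47.76−45)/1.0000 = 2.7600

test statistic = 2.760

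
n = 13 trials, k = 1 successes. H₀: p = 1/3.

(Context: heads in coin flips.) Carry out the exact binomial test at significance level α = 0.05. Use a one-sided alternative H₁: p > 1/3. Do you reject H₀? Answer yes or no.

reject H₀: no

Exact binomial: n=13, k=1, p₀=1/3=0.3333
P(X≥1) from Σ C(n,i)·p₀^i·(1−p₀)^(n−i)
p-value (one-sided, H₁ greater) = 0.99486
At α=0.05: p ≥ α → fail to reject H₀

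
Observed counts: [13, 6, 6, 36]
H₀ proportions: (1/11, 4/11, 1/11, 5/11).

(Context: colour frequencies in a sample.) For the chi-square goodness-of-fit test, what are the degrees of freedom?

df = k − 1 = 4 − 1 = 3

degrees of freedom = 3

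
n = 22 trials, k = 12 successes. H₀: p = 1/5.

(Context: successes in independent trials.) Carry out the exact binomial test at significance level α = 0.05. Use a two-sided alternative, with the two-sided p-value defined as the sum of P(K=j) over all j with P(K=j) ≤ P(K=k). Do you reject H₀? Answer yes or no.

Exact binomial: n=22, k=12, p₀=1/5=0.2000
P(X=j) = C(n,j)·p₀^j·(1−p₀)^(n−j); p = Σ P(X=j) over j with P(X=j) ≤ P(X=12)
p-value (two-sided) = 0.00035
At α=0.05: p < α → reject H₀

reject H₀: yes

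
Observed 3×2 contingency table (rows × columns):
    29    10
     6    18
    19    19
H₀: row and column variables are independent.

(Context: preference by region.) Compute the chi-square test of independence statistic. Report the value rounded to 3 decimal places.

Row totals [39, 24, 38], col totals [54, 47], n=101
χ² = (29−20.85)²/20.85 + (10−18.15)²/18.15 + (6−12.83)²/12.83 + (18−11.17)²/11.17 + (19−20.32)²/20.32 + (19−17.68)²/17.68 = 14.8426
df = 2

test statistic = 14.843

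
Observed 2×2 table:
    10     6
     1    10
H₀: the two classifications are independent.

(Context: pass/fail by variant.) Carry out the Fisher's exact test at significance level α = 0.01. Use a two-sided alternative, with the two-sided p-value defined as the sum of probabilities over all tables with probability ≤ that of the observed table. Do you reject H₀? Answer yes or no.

Margins: r₁=16, r₂=11, c₁=11, c₂=16, n=27
p_obs = C(16,10)·C(11,1)/C(27,11); sum pmf over tables with pmf ≤ p_obs
p-value (two-sided) = 0.00761
At α=0.01: p < α → reject H₀

reject H₀: yes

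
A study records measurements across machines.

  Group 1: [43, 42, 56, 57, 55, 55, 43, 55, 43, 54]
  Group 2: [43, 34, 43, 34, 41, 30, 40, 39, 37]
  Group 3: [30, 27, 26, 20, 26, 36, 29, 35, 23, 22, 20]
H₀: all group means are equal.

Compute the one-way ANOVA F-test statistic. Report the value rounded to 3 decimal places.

test statistic = 46.493

Group means [50.30, 37.89, 26.73], grand mean 37.933
SSB = Σnᵢ(x̄ᵢ−x̄)² = 2910.696; SSW = ΣΣ(x−x̄ᵢ)² = 845.171
MSB = 2910.696/2 = 1455.3480; MSW = 845.171/27 = 31.3026
F = MSB/MSW = 46.4929
df = (2, 27)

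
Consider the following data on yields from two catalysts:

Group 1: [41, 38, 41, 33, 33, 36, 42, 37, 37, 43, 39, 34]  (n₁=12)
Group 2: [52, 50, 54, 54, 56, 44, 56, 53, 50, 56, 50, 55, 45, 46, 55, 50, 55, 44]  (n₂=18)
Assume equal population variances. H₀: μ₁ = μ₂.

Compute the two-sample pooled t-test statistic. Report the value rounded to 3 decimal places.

test statistic = -9.197

x̄₁=37.833, s₁=3.460, n₁=12
x̄₂=51.389, s₂=4.245, n₂=18
s_p² = [11·3.460² + 17·4.245²]/28 = 15.6409
SE = √(s_p²·(1/12+1/18)) = 1.4739
t = (37.833−51.389)/1.4739 = -9.1971
df = 28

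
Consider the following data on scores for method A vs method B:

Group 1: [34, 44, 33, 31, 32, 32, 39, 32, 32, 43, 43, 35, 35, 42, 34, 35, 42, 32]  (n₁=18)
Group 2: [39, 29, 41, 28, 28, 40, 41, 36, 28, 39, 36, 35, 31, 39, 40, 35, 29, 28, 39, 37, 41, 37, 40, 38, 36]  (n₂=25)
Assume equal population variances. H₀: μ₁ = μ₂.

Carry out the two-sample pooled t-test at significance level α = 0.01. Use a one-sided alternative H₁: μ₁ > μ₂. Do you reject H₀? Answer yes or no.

reject H₀: no

x̄₁=36.111, s₁=4.651, n₁=18
x̄₂=35.600, s₂=4.752, n₂=25
s_p² = [17·4.651² + 24·4.752²]/41 = 22.1897
SE = √(s_p²·(1/18+1/25)) = 1.4561
t = (36.111−35.600)/1.4561 = 0.3510
df = 41
p-value (one-sided, H₁ greater) = 0.36369
At α=0.01: p ≥ α → fail to reject H₀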